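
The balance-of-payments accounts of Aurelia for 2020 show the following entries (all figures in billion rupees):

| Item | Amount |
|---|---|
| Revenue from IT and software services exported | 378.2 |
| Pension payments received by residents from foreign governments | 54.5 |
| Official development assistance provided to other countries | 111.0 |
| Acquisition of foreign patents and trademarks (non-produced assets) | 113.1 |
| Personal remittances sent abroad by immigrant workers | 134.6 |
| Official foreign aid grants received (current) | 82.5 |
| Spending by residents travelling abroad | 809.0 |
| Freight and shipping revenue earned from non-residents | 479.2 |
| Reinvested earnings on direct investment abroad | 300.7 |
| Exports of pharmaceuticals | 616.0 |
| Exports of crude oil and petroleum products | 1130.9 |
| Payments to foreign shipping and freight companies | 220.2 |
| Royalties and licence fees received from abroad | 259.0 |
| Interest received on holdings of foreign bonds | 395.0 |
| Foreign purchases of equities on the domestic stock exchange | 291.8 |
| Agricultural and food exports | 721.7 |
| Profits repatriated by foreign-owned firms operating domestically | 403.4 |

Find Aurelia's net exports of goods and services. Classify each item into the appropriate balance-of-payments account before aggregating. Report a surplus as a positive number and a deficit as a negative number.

Goods: 616.0 + 1130.9 + 721.7 = 2468.6
Services: 479.2 + 378.2 - 809.0 + 259.0 - 220.2 = 87.2
Trade balance = 2468.6 + 87.2 = 2555.8
(Excluded from the trade balance — secondary income: pension payments received by residents from foreign governments 54.5, official development assistance provided to other countries 111.0, personal remittances sent abroad by immigrant workers 134.6, official foreign aid grants received (current) 82.5; capital account: acquisition of foreign patents and trademarks (non-produced assets) 113.1; primary income: reinvested earnings on direct investment abroad 300.7, interest received on holdings of foreign bonds 395.0, profits repatriated by foreign-owned firms operating domestically 403.4; financial account: foreign purchases of equities on the domestic stock exchange 291.8.)

2555.8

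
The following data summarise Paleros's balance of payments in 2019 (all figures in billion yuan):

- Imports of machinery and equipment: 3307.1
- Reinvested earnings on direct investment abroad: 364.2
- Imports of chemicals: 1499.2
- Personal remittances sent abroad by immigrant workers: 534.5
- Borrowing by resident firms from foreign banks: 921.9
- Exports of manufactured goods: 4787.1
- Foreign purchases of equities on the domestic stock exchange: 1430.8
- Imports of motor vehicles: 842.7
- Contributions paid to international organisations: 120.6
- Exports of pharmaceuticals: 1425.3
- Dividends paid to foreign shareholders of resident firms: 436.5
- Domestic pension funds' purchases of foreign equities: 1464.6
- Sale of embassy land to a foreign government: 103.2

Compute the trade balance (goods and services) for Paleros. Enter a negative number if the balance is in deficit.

Goods: 4787.1 - 842.7 - 3307.1 - 1499.2 + 1425.3 = 563.4
Trade balance = 563.4 + 0.0 = 563.4
(Excluded from the trade balance — primary income: reinvested earnings on direct investment abroad 364.2, dividends paid to foreign shareholders of resident firms 436.5; secondary income: personal remittances sent abroad by immigrant workers 534.5, contributions paid to international organisations 120.6; financial account: borrowing by resident firms from foreign banks 921.9, foreign purchases of equities on the domestic stock exchange 1430.8, domestic pension funds' purchases of foreign equities 1464.6; capital account: sale of embassy land to a foreign government 103.2.)

563.4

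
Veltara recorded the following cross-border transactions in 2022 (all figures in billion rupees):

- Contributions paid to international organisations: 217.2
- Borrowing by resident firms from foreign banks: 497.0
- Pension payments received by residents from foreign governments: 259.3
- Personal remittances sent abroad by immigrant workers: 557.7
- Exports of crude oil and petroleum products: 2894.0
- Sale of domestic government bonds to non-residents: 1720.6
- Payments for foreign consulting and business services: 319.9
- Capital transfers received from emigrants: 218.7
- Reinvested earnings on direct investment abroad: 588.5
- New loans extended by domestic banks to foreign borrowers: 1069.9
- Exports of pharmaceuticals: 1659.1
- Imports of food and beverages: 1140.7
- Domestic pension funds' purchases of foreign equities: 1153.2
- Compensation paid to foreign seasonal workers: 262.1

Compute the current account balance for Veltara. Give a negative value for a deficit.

2903.3

Goods: 2894.0 + 1659.1 - 1140.7 = 3412.4
Services: -319.9
Primary income: 588.5 - 262.1 = 326.4
Secondary income: -217.2 - 557.7 + 259.3 = -515.6
Current account = 3412.4 + (-319.9) + 326.4 + (-515.6) = 2903.3
(Excluded from the current account — financial account: borrowing by resident firms from foreign banks 497.0, sale of domestic government bonds to non-residents 1720.6, new loans extended by domestic banks to foreign borrowers 1069.9, domestic pension funds' purchases of foreign equities 1153.2; capital account: capital transfers received from emigrants 218.7.)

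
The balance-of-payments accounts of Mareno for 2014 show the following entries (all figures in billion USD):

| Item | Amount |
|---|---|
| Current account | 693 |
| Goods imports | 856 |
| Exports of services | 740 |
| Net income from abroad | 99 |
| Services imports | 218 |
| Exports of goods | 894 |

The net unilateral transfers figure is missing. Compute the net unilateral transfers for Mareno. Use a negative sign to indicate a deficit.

34

Current account = goods balance + services balance + net primary income + net secondary income
Sum of the known components = 659
Net unilateral transfers = CA - (known components) = 693 - 659 = 34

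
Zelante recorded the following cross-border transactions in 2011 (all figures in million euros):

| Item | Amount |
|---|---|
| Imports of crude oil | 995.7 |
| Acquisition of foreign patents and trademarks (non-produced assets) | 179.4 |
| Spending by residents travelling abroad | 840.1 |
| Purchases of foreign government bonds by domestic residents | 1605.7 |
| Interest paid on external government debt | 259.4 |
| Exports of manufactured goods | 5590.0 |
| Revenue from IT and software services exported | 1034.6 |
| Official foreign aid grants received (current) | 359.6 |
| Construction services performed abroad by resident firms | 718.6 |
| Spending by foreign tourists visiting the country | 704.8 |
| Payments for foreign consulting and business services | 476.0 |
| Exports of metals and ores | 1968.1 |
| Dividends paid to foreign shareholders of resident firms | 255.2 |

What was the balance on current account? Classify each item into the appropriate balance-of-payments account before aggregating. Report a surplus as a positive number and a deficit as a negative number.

7549.3

Goods: 5590.0 - 995.7 + 1968.1 = 6562.4
Services: 704.8 - 840.1 + 718.6 - 476.0 + 1034.6 = 1141.9
Primary income: -259.4 - 255.2 = -514.6
Secondary income: 359.6
Current account = 6562.4 + 1141.9 + (-514.6) + 359.6 = 7549.3
(Excluded from the current account — capital account: acquisition of foreign patents and trademarks (non-produced assets) 179.4; financial account: purchases of foreign government bonds by domestic residents 1605.7.)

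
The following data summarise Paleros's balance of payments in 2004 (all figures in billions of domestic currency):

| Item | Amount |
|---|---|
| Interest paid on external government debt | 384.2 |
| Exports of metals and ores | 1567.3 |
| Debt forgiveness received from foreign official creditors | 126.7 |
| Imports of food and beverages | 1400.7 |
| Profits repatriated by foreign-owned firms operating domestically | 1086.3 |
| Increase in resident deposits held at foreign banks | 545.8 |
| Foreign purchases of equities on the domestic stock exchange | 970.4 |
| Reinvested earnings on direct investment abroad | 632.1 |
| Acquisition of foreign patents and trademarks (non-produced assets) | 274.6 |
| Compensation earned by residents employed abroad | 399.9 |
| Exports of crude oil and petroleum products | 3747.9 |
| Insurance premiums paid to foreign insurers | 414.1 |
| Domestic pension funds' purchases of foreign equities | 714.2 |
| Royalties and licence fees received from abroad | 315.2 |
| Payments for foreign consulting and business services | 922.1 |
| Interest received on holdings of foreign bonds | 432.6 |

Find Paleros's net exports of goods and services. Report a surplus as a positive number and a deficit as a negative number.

2893.5

Goods: -1400.7 + 1567.3 + 3747.9 = 3914.5
Services: -922.1 - 414.1 + 315.2 = -1021.0
Trade balance = 3914.5 + (-1021.0) = 2893.5
(Excluded from the trade balance — primary income: interest paid on external government debt 384.2, profits repatriated by foreign-owned firms operating domestically 1086.3, reinvested earnings on direct investment abroad 632.1, compensation earned by residents employed abroad 399.9, interest received on holdings of foreign bonds 432.6; capital account: debt forgiveness received from foreign official creditors 126.7, acquisition of foreign patents and trademarks (non-produced assets) 274.6; financial account: increase in resident deposits held at foreign banks 545.8, foreign purchases of equities on the domestic stock exchange 970.4, domestic pension funds' purchases of foreign equities 714.2.)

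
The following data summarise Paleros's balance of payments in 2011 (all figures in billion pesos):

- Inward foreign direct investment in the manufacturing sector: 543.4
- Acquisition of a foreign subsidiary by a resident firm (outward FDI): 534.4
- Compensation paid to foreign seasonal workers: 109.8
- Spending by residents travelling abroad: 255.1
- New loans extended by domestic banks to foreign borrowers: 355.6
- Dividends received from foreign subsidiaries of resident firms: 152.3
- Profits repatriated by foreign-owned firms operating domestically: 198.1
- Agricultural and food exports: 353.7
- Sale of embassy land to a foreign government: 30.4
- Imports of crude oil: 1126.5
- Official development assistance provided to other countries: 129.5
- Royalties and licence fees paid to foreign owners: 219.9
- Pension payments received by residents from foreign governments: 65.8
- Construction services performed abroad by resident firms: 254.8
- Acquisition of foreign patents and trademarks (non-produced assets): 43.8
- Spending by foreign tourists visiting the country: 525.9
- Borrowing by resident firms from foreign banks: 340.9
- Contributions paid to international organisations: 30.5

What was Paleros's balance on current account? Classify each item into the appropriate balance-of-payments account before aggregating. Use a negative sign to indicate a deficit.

Goods: -1126.5 + 353.7 = -772.8
Services: 525.9 - 255.1 - 219.9 + 254.8 = 305.7
Primary income: 152.3 - 109.8 - 198.1 = -155.6
Secondary income: -30.5 + 65.8 - 129.5 = -94.2
Current account = (-772.8) + 305.7 + (-155.6) + (-94.2) = -716.9
(Excluded from the current account — financial account: inward foreign direct investment in the manufacturing sector 543.4, acquisition of a foreign subsidiary by a resident firm (outward FDI) 534.4, new loans extended by domestic banks to foreign borrowers 355.6, borrowing by resident firms from foreign banks 340.9; capital account: sale of embassy land to a foreign government 30.4, acquisition of foreign patents and trademarks (non-produced assets) 43.8.)

-716.9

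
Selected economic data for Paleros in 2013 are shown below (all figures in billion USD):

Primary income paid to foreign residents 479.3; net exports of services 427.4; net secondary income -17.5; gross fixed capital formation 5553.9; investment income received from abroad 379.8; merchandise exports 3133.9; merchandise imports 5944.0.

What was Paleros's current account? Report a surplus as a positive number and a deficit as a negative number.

Goods balance = 3133.9 - 5944.0 = -2810.1
Services balance = 427.4
Trade balance (goods + services) = -2810.1 + 427.4 = -2382.7
Net primary income = 379.8 - 479.3 = -99.5
Net secondary income = -17.5
Current account = -2382.7 + (-99.5) + (-17.5) = -2499.7

-2499.7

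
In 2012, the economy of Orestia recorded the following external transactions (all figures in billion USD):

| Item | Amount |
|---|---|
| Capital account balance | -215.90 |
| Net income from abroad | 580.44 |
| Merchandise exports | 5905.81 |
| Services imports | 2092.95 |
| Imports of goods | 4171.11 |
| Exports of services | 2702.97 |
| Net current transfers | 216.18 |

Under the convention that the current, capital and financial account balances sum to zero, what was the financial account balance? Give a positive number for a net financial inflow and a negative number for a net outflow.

-2925.44

Goods balance = 5905.81 - 4171.11 = 1734.70
Services balance = 2702.97 - 2092.95 = 610.02
Trade balance (goods + services) = 1734.70 + 610.02 = 2344.72
Net primary income = 580.44
Net secondary income = 216.18
Current account = 2344.72 + 580.44 + 216.18 = 3141.34
Financial account = -(3141.34 + (-215.90)) = -2925.44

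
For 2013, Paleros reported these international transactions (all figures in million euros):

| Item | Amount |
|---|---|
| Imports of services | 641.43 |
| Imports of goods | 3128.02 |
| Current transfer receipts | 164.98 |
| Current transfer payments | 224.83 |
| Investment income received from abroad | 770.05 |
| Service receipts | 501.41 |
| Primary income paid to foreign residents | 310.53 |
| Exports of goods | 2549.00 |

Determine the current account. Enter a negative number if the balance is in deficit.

Goods balance = 2549.00 - 3128.02 = -579.02
Services balance = 501.41 - 641.43 = -140.02
Trade balance (goods + services) = -579.02 + (-140.02) = -719.04
Net primary income = 770.05 - 310.53 = 459.52
Net secondary income = 164.98 - 224.83 = -59.85
Current account = -719.04 + 459.52 + (-59.85) = -319.37

-319.37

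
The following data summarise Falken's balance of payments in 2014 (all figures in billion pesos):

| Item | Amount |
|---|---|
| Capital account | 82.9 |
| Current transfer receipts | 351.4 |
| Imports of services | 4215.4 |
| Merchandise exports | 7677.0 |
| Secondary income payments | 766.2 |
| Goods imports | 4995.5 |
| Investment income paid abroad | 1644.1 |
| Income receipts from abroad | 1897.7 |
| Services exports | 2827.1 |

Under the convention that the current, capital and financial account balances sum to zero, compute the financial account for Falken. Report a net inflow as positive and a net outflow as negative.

-1214.9

Goods balance = 7677.0 - 4995.5 = 2681.5
Services balance = 2827.1 - 4215.4 = -1388.3
Trade balance (goods + services) = 2681.5 + (-1388.3) = 1293.2
Net primary income = 1897.7 - 1644.1 = 253.6
Net secondary income = 351.4 - 766.2 = -414.8
Current account = 1293.2 + 253.6 + (-414.8) = 1132.0
Financial account = -(1132.0 + 82.9) = -1214.9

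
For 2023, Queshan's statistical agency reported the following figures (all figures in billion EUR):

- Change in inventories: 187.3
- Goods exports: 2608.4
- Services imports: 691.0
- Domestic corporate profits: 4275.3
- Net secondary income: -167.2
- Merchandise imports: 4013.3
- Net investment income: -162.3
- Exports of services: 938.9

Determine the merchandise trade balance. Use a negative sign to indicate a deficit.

Goods balance = 2608.4 - 4013.3 = -1404.9

-1404.9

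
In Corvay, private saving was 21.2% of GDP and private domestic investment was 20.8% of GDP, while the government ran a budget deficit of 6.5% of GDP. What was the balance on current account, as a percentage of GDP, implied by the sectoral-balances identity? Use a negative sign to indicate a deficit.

By the sectoral-balances identity, CA = (S_private - I) + (T - G).
Private balance = 21.2 - 20.8 = 0.4
Government balance (T - G) = -6.5
CA = 0.4 + (-6.5) = -6.1

-6.1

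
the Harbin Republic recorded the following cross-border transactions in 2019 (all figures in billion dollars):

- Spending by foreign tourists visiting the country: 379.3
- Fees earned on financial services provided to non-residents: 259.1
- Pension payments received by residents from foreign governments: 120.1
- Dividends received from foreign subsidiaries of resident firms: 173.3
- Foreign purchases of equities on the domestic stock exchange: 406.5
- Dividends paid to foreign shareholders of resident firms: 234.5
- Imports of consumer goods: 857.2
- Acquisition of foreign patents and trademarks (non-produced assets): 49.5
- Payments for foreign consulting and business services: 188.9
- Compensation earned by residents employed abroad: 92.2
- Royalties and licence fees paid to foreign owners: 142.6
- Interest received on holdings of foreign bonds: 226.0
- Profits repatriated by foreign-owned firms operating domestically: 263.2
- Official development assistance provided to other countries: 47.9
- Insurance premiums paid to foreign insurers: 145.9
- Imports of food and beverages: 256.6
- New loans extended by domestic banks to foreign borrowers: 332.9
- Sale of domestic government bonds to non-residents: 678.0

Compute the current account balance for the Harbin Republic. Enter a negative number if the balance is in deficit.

Goods: -256.6 - 857.2 = -1113.8
Services: 379.3 - 145.9 + 259.1 - 188.9 - 142.6 = 161.0
Primary income: 92.2 - 263.2 + 173.3 - 234.5 + 226.0 = -6.2
Secondary income: -47.9 + 120.1 = 72.2
Current account = (-1113.8) + 161.0 + (-6.2) + 72.2 = -886.8
(Excluded from the current account — financial account: foreign purchases of equities on the domestic stock exchange 406.5, new loans extended by domestic banks to foreign borrowers 332.9, sale of domestic government bonds to non-residents 678.0; capital account: acquisition of foreign patents and trademarks (non-produced assets) 49.5.)

-886.8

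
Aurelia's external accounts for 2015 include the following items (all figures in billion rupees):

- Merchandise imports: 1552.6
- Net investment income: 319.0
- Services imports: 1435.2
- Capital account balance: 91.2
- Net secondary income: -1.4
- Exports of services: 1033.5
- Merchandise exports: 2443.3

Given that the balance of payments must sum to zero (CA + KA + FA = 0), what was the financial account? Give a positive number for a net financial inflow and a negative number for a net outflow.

Goods balance = 2443.3 - 1552.6 = 890.7
Services balance = 1033.5 - 1435.2 = -401.7
Trade balance (goods + services) = 890.7 + (-401.7) = 489.0
Net primary income = 319.0
Net secondary income = -1.4
Current account = 489.0 + 319.0 + (-1.4) = 806.6
Financial account = -(806.6 + 91.2) = -897.8

-897.8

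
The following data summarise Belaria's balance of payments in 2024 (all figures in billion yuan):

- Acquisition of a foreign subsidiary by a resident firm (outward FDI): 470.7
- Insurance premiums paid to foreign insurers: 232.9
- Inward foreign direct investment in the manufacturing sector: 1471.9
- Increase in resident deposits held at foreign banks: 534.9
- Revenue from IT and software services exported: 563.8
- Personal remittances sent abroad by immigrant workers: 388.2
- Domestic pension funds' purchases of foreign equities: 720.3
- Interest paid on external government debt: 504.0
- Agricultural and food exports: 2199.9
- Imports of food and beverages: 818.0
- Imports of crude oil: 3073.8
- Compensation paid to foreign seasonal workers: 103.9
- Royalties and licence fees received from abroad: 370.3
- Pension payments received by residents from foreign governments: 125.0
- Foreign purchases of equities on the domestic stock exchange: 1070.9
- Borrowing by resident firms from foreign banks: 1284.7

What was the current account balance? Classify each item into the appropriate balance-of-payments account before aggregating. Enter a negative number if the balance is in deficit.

Goods: -818.0 + 2199.9 - 3073.8 = -1691.9
Services: 563.8 + 370.3 - 232.9 = 701.2
Primary income: -504.0 - 103.9 = -607.9
Secondary income: -388.2 + 125.0 = -263.2
Current account = (-1691.9) + 701.2 + (-607.9) + (-263.2) = -1861.8
(Excluded from the current account — financial account: acquisition of a foreign subsidiary by a resident firm (outward FDI) 470.7, inward foreign direct investment in the manufacturing sector 1471.9, increase in resident deposits held at foreign banks 534.9, domestic pension funds' purchases of foreign equities 720.3, foreign purchases of equities on the domestic stock exchange 1070.9, borrowing by resident firms from foreign banks 1284.7.)

-1861.8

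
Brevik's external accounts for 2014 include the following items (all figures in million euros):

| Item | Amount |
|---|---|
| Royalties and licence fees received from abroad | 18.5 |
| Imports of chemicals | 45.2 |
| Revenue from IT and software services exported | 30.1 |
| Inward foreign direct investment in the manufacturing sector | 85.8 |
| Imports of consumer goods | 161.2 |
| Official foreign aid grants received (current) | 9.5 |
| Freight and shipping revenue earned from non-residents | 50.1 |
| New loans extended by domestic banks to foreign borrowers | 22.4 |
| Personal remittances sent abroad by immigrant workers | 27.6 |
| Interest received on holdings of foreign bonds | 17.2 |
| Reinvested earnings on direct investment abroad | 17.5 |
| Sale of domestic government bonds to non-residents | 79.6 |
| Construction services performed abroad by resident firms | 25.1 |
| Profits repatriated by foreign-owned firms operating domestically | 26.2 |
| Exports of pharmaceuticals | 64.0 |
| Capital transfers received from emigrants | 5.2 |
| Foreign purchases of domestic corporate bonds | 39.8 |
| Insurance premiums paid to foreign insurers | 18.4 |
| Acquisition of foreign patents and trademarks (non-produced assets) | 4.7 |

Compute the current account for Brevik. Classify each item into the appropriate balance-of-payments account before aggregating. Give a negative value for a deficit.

-46.6

Goods: -161.2 - 45.2 + 64.0 = -142.4
Services: -18.4 + 50.1 + 18.5 + 25.1 + 30.1 = 105.4
Primary income: 17.5 - 26.2 + 17.2 = 8.5
Secondary income: -27.6 + 9.5 = -18.1
Current account = (-142.4) + 105.4 + 8.5 + (-18.1) = -46.6
(Excluded from the current account — financial account: inward foreign direct investment in the manufacturing sector 85.8, new loans extended by domestic banks to foreign borrowers 22.4, sale of domestic government bonds to non-residents 79.6, foreign purchases of domestic corporate bonds 39.8; capital account: capital transfers received from emigrants 5.2, acquisition of foreign patents and trademarks (non-produced assets) 4.7.)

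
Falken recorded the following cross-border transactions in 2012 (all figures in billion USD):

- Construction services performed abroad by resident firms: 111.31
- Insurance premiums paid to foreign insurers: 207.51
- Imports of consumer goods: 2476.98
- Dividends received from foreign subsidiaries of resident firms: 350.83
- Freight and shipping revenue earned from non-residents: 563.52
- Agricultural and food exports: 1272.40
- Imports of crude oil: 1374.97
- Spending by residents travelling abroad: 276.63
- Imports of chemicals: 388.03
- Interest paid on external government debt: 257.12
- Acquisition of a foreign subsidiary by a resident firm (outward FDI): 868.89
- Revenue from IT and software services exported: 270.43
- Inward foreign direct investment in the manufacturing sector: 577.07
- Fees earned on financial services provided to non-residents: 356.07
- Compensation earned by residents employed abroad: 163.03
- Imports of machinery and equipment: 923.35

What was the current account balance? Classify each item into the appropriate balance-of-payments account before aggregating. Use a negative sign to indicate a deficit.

-2817.00

Goods: -388.03 - 1374.97 - 923.35 + 1272.40 - 2476.98 = -3890.93
Services: -276.63 + 356.07 + 111.31 + 270.43 - 207.51 + 563.52 = 817.19
Primary income: -257.12 + 163.03 + 350.83 = 256.74
Current account = (-3890.93) + 817.19 + 256.74 = -2817.00
(Excluded from the current account — financial account: acquisition of a foreign subsidiary by a resident firm (outward FDI) 868.89, inward foreign direct investment in the manufacturing sector 577.07.)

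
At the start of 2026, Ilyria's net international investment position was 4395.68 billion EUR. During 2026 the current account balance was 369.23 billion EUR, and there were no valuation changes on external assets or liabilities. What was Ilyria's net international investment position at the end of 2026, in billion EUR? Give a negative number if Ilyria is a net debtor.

4764.91

With no valuation effects, change in NIIP = current account = 369.23
End-of-year NIIP = 4395.68 + 369.23 = 4764.91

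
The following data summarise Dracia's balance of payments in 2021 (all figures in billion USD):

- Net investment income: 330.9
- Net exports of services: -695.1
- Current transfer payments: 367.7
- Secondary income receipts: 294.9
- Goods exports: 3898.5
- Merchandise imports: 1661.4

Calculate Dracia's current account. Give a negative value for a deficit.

1800.1

Goods balance = 3898.5 - 1661.4 = 2237.1
Services balance = -695.1
Trade balance (goods + services) = 2237.1 + (-695.1) = 1542.0
Net primary income = 330.9
Net secondary income = 294.9 - 367.7 = -72.8
Current account = 1542.0 + 330.9 + (-72.8) = 1800.1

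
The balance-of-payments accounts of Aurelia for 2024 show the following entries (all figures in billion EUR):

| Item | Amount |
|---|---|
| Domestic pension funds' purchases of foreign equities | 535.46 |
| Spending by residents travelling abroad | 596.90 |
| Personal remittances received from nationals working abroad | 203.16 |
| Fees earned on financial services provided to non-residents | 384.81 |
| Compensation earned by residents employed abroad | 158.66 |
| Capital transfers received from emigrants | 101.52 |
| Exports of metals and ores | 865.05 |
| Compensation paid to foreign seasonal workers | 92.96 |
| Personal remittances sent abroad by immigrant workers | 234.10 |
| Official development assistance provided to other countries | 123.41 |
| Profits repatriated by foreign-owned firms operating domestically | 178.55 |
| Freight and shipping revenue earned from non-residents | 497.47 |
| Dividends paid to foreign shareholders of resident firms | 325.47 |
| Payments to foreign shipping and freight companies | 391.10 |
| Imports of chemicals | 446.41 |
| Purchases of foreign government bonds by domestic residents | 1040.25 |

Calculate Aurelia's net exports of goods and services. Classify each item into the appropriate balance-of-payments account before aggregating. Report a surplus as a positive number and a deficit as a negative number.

312.92

Goods: -446.41 + 865.05 = 418.64
Services: -391.10 - 596.90 + 497.47 + 384.81 = -105.72
Trade balance = 418.64 + (-105.72) = 312.92
(Excluded from the trade balance — financial account: domestic pension funds' purchases of foreign equities 535.46, purchases of foreign government bonds by domestic residents 1040.25; secondary income: personal remittances received from nationals working abroad 203.16, personal remittances sent abroad by immigrant workers 234.10, official development assistance provided to other countries 123.41; primary income: compensation earned by residents employed abroad 158.66, compensation paid to foreign seasonal workers 92.96, profits repatriated by foreign-owned firms operating domestically 178.55, dividends paid to foreign shareholders of resident firms 325.47; capital account: capital transfers received from emigrants 101.52.)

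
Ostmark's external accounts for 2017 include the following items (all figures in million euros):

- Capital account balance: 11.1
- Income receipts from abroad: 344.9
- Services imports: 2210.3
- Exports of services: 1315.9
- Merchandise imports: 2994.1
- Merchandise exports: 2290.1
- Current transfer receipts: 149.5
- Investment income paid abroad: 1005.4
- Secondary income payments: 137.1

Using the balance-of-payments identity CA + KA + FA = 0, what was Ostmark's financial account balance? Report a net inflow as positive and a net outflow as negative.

2235.4

Goods balance = 2290.1 - 2994.1 = -704.0
Services balance = 1315.9 - 2210.3 = -894.4
Trade balance (goods + services) = -704.0 + (-894.4) = -1598.4
Net primary income = 344.9 - 1005.4 = -660.5
Net secondary income = 149.5 - 137.1 = 12.4
Current account = -1598.4 + (-660.5) + 12.4 = -2246.5
Financial account = -(-2246.5 + 11.1) = 2235.4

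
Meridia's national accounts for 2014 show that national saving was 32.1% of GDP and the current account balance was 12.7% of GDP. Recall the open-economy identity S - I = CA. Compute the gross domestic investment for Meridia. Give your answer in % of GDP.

S - I = CA (net lending to the rest of the world).
I = S - CA = 32.1 - 12.7 = 19.4

19.4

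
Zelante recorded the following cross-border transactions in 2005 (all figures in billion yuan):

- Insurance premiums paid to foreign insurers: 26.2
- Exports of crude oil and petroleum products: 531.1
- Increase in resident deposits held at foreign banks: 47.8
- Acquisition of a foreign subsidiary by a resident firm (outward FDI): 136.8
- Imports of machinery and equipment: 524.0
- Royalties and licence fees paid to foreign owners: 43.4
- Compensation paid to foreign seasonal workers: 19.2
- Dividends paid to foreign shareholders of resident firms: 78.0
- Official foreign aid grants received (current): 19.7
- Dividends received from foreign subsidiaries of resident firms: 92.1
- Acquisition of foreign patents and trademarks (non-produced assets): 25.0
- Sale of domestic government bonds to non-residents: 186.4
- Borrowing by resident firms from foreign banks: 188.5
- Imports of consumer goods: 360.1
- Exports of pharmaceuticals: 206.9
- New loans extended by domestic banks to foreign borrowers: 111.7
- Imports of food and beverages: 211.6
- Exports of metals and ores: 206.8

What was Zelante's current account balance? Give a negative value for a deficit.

-205.9

Goods: 206.9 - 360.1 - 524.0 + 206.8 - 211.6 + 531.1 = -150.9
Services: -26.2 - 43.4 = -69.6
Primary income: -19.2 - 78.0 + 92.1 = -5.1
Secondary income: 19.7
Current account = (-150.9) + (-69.6) + (-5.1) + 19.7 = -205.9
(Excluded from the current account — financial account: increase in resident deposits held at foreign banks 47.8, acquisition of a foreign subsidiary by a resident firm (outward FDI) 136.8, sale of domestic government bonds to non-residents 186.4, borrowing by resident firms from foreign banks 188.5, new loans extended by domestic banks to foreign borrowers 111.7; capital account: acquisition of foreign patents and trademarks (non-produced assets) 25.0.)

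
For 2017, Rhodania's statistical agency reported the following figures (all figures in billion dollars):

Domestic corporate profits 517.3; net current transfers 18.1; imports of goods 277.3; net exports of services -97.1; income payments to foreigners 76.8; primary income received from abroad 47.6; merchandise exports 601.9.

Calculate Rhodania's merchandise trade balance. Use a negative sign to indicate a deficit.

Goods balance = 601.9 - 277.3 = 324.6

324.6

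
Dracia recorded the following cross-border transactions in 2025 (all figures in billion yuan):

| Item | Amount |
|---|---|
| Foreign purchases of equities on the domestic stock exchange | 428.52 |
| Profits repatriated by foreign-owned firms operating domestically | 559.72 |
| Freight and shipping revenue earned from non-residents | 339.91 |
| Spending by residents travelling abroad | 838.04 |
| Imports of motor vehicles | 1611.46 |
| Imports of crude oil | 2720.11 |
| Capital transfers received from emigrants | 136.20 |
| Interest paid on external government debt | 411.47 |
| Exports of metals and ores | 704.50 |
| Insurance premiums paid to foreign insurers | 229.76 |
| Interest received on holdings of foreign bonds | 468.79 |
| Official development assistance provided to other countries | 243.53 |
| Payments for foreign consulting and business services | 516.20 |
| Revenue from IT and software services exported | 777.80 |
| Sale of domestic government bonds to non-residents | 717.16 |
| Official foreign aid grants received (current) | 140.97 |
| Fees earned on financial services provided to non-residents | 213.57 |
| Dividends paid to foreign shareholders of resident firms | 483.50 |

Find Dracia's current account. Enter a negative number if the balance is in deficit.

Goods: -2720.11 + 704.50 - 1611.46 = -3627.07
Services: -229.76 + 777.80 - 838.04 - 516.20 + 339.91 + 213.57 = -252.72
Primary income: 468.79 - 559.72 - 483.50 - 411.47 = -985.90
Secondary income: -243.53 + 140.97 = -102.56
Current account = (-3627.07) + (-252.72) + (-985.90) + (-102.56) = -4968.25
(Excluded from the current account — financial account: foreign purchases of equities on the domestic stock exchange 428.52, sale of domestic government bonds to non-residents 717.16; capital account: capital transfers received from emigrants 136.20.)

-4968.25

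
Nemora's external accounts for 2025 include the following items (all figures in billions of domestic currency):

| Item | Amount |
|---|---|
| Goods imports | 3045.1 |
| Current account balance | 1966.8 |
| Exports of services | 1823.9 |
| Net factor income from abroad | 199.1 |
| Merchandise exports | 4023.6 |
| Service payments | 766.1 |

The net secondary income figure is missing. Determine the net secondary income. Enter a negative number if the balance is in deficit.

Current account = goods balance + services balance + net primary income + net secondary income
Sum of the known components = 2235.4
Net secondary income = CA - (known components) = 1966.8 - 2235.4 = -268.6

-268.6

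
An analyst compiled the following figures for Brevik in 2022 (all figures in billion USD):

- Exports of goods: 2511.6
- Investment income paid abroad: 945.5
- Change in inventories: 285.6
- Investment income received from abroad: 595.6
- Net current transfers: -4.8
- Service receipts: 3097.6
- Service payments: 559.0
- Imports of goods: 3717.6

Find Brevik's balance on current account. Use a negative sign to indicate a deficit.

977.9

Goods balance = 2511.6 - 3717.6 = -1206.0
Services balance = 3097.6 - 559.0 = 2538.6
Trade balance (goods + services) = -1206.0 + 2538.6 = 1332.6
Net primary income = 595.6 - 945.5 = -349.9
Net secondary income = -4.8
Current account = 1332.6 + (-349.9) + (-4.8) = 977.9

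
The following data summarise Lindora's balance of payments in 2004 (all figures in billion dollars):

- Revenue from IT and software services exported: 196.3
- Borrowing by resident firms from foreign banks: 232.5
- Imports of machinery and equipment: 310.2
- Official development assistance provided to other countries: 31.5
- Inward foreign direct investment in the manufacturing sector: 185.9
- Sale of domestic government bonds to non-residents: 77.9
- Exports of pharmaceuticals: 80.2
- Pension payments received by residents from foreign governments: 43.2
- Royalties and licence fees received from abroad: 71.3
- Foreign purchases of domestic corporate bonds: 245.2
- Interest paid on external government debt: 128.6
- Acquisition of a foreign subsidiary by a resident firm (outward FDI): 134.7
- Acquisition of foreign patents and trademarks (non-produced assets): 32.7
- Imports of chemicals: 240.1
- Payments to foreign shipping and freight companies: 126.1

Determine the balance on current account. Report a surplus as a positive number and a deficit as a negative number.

Goods: -310.2 + 80.2 - 240.1 = -470.1
Services: 196.3 - 126.1 + 71.3 = 141.5
Primary income: -128.6
Secondary income: 43.2 - 31.5 = 11.7
Current account = (-470.1) + 141.5 + (-128.6) + 11.7 = -445.5
(Excluded from the current account — financial account: borrowing by resident firms from foreign banks 232.5, inward foreign direct investment in the manufacturing sector 185.9, sale of domestic government bonds to non-residents 77.9, foreign purchases of domestic corporate bonds 245.2, acquisition of a foreign subsidiary by a resident firm (outward FDI) 134.7; capital account: acquisition of foreign patents and trademarks (non-produced assets) 32.7.)

-445.5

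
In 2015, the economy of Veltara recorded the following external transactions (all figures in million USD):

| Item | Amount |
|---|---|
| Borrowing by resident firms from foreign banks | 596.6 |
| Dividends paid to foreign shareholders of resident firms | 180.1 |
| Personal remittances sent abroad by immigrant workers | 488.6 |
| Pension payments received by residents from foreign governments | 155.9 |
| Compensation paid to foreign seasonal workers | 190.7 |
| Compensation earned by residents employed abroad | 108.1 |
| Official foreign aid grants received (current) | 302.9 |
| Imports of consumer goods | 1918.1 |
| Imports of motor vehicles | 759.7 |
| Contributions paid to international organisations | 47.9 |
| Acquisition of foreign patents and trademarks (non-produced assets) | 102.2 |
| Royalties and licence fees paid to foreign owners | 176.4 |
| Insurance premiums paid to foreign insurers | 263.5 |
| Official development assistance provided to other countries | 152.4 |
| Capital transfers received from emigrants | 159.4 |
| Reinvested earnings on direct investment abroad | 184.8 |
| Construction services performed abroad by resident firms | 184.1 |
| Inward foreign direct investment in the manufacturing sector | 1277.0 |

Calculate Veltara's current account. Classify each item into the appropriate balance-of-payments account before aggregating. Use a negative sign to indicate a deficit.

Goods: -759.7 - 1918.1 = -2677.8
Services: 184.1 - 263.5 - 176.4 = -255.8
Primary income: -190.7 - 180.1 + 184.8 + 108.1 = -77.9
Secondary income: -488.6 + 302.9 - 47.9 - 152.4 + 155.9 = -230.1
Current account = (-2677.8) + (-255.8) + (-77.9) + (-230.1) = -3241.6
(Excluded from the current account — financial account: borrowing by resident firms from foreign banks 596.6, inward foreign direct investment in the manufacturing sector 1277.0; capital account: acquisition of foreign patents and trademarks (non-produced assets) 102.2, capital transfers received from emigrants 159.4.)

-3241.6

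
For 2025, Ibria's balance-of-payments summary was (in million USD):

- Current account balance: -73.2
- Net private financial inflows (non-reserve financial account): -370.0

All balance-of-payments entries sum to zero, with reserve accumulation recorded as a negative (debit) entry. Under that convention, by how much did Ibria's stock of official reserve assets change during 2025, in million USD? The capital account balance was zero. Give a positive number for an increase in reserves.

Official reserve transactions balance = -((-73.2) + (-370.0)) = 443.2
An accumulation of reserves is recorded as a debit (negative entry), so the change in the stock of reserves is the negative of that balance.
Change in official reserves = -(443.2) = -443.2

-443.2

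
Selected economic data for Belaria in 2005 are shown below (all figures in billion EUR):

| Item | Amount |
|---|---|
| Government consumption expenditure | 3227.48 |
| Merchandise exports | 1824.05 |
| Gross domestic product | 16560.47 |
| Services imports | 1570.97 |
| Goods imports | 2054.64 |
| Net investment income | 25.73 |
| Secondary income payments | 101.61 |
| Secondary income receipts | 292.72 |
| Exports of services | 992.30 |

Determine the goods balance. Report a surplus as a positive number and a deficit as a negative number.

-230.59

Goods balance = 1824.05 - 2054.64 = -230.59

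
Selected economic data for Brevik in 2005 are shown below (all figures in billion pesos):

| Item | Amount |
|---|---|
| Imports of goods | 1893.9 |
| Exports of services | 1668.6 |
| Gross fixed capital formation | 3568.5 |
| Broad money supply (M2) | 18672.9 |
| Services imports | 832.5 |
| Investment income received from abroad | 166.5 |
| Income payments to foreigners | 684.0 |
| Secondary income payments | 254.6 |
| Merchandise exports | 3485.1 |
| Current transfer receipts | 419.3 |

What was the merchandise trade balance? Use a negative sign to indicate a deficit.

1591.2

Goods balance = 3485.1 - 1893.9 = 1591.2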